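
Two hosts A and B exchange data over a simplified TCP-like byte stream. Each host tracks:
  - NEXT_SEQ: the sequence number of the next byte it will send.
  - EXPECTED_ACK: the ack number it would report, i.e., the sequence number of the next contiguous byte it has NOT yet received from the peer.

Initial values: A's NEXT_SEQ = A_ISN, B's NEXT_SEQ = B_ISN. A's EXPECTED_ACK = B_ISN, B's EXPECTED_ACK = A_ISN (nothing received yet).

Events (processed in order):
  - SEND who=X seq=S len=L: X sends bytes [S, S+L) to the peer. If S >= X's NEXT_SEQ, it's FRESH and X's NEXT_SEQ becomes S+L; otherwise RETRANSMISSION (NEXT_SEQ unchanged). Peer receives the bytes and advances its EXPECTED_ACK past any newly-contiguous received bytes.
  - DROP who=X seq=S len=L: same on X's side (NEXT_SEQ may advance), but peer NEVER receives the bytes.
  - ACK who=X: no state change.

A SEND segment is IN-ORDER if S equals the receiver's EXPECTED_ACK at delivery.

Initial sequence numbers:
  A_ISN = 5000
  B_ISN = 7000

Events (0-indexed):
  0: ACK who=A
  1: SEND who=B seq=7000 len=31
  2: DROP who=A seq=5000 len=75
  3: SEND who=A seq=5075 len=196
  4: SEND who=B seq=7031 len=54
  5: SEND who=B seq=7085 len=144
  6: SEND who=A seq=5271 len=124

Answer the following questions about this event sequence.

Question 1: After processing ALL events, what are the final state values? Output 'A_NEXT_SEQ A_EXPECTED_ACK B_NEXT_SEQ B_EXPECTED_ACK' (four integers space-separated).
Answer: 5395 7229 7229 5000

Derivation:
After event 0: A_seq=5000 A_ack=7000 B_seq=7000 B_ack=5000
After event 1: A_seq=5000 A_ack=7031 B_seq=7031 B_ack=5000
After event 2: A_seq=5075 A_ack=7031 B_seq=7031 B_ack=5000
After event 3: A_seq=5271 A_ack=7031 B_seq=7031 B_ack=5000
After event 4: A_seq=5271 A_ack=7085 B_seq=7085 B_ack=5000
After event 5: A_seq=5271 A_ack=7229 B_seq=7229 B_ack=5000
After event 6: A_seq=5395 A_ack=7229 B_seq=7229 B_ack=5000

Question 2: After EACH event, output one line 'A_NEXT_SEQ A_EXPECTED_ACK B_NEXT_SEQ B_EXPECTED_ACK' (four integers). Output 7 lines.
5000 7000 7000 5000
5000 7031 7031 5000
5075 7031 7031 5000
5271 7031 7031 5000
5271 7085 7085 5000
5271 7229 7229 5000
5395 7229 7229 5000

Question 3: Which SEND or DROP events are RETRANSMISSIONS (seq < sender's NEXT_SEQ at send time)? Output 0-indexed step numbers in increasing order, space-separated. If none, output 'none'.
Step 1: SEND seq=7000 -> fresh
Step 2: DROP seq=5000 -> fresh
Step 3: SEND seq=5075 -> fresh
Step 4: SEND seq=7031 -> fresh
Step 5: SEND seq=7085 -> fresh
Step 6: SEND seq=5271 -> fresh

Answer: none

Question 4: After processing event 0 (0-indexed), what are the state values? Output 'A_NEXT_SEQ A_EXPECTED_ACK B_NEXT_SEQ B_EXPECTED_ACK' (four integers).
After event 0: A_seq=5000 A_ack=7000 B_seq=7000 B_ack=5000

5000 7000 7000 5000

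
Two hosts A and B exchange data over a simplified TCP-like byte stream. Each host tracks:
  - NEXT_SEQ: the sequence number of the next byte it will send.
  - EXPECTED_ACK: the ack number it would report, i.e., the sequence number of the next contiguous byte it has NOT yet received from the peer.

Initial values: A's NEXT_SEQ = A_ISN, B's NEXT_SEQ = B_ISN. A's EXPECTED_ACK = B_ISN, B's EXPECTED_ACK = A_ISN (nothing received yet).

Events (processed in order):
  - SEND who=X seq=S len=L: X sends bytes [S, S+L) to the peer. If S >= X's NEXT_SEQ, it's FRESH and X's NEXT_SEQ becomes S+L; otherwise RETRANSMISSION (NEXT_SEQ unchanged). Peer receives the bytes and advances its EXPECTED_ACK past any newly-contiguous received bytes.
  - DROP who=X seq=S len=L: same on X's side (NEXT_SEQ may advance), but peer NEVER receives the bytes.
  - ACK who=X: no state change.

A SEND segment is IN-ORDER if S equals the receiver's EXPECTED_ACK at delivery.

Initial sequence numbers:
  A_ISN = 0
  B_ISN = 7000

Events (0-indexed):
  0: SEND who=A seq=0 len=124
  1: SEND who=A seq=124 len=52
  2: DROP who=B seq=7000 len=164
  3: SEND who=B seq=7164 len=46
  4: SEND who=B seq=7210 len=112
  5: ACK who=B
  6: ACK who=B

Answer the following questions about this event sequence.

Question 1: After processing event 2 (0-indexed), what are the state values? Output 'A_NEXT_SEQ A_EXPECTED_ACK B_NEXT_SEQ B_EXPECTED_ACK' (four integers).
After event 0: A_seq=124 A_ack=7000 B_seq=7000 B_ack=124
After event 1: A_seq=176 A_ack=7000 B_seq=7000 B_ack=176
After event 2: A_seq=176 A_ack=7000 B_seq=7164 B_ack=176

176 7000 7164 176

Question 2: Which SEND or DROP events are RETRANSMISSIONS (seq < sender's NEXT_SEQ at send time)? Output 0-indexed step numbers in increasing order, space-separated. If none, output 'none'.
Answer: none

Derivation:
Step 0: SEND seq=0 -> fresh
Step 1: SEND seq=124 -> fresh
Step 2: DROP seq=7000 -> fresh
Step 3: SEND seq=7164 -> fresh
Step 4: SEND seq=7210 -> fresh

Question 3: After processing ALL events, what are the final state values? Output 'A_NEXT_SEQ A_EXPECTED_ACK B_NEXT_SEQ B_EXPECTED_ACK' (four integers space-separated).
Answer: 176 7000 7322 176

Derivation:
After event 0: A_seq=124 A_ack=7000 B_seq=7000 B_ack=124
After event 1: A_seq=176 A_ack=7000 B_seq=7000 B_ack=176
After event 2: A_seq=176 A_ack=7000 B_seq=7164 B_ack=176
After event 3: A_seq=176 A_ack=7000 B_seq=7210 B_ack=176
After event 4: A_seq=176 A_ack=7000 B_seq=7322 B_ack=176
After event 5: A_seq=176 A_ack=7000 B_seq=7322 B_ack=176
After event 6: A_seq=176 A_ack=7000 B_seq=7322 B_ack=176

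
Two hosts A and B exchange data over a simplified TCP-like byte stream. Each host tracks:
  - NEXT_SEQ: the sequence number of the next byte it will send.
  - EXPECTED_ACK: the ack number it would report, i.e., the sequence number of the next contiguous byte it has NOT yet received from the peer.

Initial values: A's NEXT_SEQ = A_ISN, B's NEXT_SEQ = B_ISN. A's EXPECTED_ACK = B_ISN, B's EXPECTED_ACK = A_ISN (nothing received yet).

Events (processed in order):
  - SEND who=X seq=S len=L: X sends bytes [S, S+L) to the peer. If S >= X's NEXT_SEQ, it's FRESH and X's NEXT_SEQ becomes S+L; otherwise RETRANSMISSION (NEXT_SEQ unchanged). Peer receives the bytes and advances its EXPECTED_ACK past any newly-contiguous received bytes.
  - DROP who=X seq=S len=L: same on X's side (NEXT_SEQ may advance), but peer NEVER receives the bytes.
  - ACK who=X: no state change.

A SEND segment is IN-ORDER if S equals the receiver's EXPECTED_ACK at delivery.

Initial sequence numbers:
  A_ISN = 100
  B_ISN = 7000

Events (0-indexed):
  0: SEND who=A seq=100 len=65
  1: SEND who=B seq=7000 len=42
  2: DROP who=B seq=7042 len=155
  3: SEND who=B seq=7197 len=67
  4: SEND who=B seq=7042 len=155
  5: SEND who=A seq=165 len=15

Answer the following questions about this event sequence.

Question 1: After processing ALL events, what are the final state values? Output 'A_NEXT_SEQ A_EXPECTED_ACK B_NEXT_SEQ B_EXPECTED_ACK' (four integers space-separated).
Answer: 180 7264 7264 180

Derivation:
After event 0: A_seq=165 A_ack=7000 B_seq=7000 B_ack=165
After event 1: A_seq=165 A_ack=7042 B_seq=7042 B_ack=165
After event 2: A_seq=165 A_ack=7042 B_seq=7197 B_ack=165
After event 3: A_seq=165 A_ack=7042 B_seq=7264 B_ack=165
After event 4: A_seq=165 A_ack=7264 B_seq=7264 B_ack=165
After event 5: A_seq=180 A_ack=7264 B_seq=7264 B_ack=180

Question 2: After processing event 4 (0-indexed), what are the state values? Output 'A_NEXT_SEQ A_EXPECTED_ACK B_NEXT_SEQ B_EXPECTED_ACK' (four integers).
After event 0: A_seq=165 A_ack=7000 B_seq=7000 B_ack=165
After event 1: A_seq=165 A_ack=7042 B_seq=7042 B_ack=165
After event 2: A_seq=165 A_ack=7042 B_seq=7197 B_ack=165
After event 3: A_seq=165 A_ack=7042 B_seq=7264 B_ack=165
After event 4: A_seq=165 A_ack=7264 B_seq=7264 B_ack=165

165 7264 7264 165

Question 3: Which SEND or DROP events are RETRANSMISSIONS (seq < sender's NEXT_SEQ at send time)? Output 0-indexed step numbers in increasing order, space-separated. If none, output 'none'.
Answer: 4

Derivation:
Step 0: SEND seq=100 -> fresh
Step 1: SEND seq=7000 -> fresh
Step 2: DROP seq=7042 -> fresh
Step 3: SEND seq=7197 -> fresh
Step 4: SEND seq=7042 -> retransmit
Step 5: SEND seq=165 -> fresh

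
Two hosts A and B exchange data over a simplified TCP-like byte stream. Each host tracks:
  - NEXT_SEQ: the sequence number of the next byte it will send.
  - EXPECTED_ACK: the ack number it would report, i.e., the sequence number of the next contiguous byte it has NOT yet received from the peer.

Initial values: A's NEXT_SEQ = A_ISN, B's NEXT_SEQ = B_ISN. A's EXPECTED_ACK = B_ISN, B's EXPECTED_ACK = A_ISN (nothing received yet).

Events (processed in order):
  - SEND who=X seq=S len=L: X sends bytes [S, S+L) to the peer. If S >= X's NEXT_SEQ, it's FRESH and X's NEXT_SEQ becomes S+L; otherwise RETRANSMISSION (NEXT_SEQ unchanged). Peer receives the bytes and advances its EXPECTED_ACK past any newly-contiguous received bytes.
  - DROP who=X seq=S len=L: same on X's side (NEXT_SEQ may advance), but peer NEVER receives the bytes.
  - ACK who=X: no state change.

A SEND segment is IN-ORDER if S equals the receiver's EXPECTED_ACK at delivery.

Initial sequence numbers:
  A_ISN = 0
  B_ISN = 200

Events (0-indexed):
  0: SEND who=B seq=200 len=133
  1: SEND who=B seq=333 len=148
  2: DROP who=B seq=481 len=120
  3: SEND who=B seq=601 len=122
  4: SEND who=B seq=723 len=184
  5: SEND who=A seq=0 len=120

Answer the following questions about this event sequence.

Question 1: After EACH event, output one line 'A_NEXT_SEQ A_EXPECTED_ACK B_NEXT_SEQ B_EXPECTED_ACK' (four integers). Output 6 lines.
0 333 333 0
0 481 481 0
0 481 601 0
0 481 723 0
0 481 907 0
120 481 907 120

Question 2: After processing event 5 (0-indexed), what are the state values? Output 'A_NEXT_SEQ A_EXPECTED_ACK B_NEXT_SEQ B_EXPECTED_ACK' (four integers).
After event 0: A_seq=0 A_ack=333 B_seq=333 B_ack=0
After event 1: A_seq=0 A_ack=481 B_seq=481 B_ack=0
After event 2: A_seq=0 A_ack=481 B_seq=601 B_ack=0
After event 3: A_seq=0 A_ack=481 B_seq=723 B_ack=0
After event 4: A_seq=0 A_ack=481 B_seq=907 B_ack=0
After event 5: A_seq=120 A_ack=481 B_seq=907 B_ack=120

120 481 907 120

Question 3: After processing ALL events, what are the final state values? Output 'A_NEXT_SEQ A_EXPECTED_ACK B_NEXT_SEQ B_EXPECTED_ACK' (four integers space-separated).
Answer: 120 481 907 120

Derivation:
After event 0: A_seq=0 A_ack=333 B_seq=333 B_ack=0
After event 1: A_seq=0 A_ack=481 B_seq=481 B_ack=0
After event 2: A_seq=0 A_ack=481 B_seq=601 B_ack=0
After event 3: A_seq=0 A_ack=481 B_seq=723 B_ack=0
After event 4: A_seq=0 A_ack=481 B_seq=907 B_ack=0
After event 5: A_seq=120 A_ack=481 B_seq=907 B_ack=120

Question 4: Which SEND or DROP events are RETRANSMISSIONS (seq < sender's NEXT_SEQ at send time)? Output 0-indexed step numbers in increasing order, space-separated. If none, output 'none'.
Step 0: SEND seq=200 -> fresh
Step 1: SEND seq=333 -> fresh
Step 2: DROP seq=481 -> fresh
Step 3: SEND seq=601 -> fresh
Step 4: SEND seq=723 -> fresh
Step 5: SEND seq=0 -> fresh

Answer: none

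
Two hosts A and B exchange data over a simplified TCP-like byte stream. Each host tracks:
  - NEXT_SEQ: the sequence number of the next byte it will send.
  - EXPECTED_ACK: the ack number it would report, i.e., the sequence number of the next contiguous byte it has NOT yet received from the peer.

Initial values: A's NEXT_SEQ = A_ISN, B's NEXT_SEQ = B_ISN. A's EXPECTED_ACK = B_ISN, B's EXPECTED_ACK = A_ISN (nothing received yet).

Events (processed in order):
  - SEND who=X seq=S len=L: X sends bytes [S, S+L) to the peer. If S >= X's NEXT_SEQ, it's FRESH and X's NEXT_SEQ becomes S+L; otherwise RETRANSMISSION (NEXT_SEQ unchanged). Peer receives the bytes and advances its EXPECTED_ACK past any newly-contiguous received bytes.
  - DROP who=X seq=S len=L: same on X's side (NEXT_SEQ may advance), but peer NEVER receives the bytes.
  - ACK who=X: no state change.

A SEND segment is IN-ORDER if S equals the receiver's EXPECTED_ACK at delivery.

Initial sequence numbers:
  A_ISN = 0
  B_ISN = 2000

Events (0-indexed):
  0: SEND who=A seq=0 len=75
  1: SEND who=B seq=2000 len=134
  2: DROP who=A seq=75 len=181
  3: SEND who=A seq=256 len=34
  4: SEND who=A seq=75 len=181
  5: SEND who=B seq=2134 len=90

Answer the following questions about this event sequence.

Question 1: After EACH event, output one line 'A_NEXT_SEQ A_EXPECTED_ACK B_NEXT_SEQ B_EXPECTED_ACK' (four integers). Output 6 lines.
75 2000 2000 75
75 2134 2134 75
256 2134 2134 75
290 2134 2134 75
290 2134 2134 290
290 2224 2224 290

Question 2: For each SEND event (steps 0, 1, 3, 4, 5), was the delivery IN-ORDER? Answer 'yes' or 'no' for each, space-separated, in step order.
Step 0: SEND seq=0 -> in-order
Step 1: SEND seq=2000 -> in-order
Step 3: SEND seq=256 -> out-of-order
Step 4: SEND seq=75 -> in-order
Step 5: SEND seq=2134 -> in-order

Answer: yes yes no yes yes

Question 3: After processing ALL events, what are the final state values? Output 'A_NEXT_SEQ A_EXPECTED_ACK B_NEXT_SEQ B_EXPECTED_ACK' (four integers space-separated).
After event 0: A_seq=75 A_ack=2000 B_seq=2000 B_ack=75
After event 1: A_seq=75 A_ack=2134 B_seq=2134 B_ack=75
After event 2: A_seq=256 A_ack=2134 B_seq=2134 B_ack=75
After event 3: A_seq=290 A_ack=2134 B_seq=2134 B_ack=75
After event 4: A_seq=290 A_ack=2134 B_seq=2134 B_ack=290
After event 5: A_seq=290 A_ack=2224 B_seq=2224 B_ack=290

Answer: 290 2224 2224 290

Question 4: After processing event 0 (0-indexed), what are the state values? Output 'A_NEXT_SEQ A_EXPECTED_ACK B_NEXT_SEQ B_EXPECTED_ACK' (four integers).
After event 0: A_seq=75 A_ack=2000 B_seq=2000 B_ack=75

75 2000 2000 75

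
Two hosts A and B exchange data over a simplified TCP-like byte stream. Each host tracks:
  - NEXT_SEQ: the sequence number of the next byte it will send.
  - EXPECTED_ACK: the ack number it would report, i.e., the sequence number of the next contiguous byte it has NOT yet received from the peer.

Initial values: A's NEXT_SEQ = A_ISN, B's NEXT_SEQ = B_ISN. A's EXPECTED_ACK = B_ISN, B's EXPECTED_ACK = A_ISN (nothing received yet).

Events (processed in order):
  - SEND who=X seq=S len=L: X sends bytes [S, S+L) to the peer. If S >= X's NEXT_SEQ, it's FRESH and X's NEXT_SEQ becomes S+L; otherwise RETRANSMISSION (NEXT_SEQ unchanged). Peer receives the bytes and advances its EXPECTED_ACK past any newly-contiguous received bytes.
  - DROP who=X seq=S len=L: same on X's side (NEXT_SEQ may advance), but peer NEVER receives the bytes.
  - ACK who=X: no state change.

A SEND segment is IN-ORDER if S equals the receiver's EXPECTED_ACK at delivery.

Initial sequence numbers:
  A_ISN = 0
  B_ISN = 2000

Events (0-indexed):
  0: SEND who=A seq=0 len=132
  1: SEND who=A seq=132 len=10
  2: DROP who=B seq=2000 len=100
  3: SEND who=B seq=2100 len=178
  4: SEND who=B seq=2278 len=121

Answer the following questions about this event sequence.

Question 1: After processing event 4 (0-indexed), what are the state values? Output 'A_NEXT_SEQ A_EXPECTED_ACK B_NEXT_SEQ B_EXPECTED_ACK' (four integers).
After event 0: A_seq=132 A_ack=2000 B_seq=2000 B_ack=132
After event 1: A_seq=142 A_ack=2000 B_seq=2000 B_ack=142
After event 2: A_seq=142 A_ack=2000 B_seq=2100 B_ack=142
After event 3: A_seq=142 A_ack=2000 B_seq=2278 B_ack=142
After event 4: A_seq=142 A_ack=2000 B_seq=2399 B_ack=142

142 2000 2399 142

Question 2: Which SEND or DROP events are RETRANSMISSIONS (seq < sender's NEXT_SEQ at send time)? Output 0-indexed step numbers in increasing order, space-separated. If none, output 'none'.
Step 0: SEND seq=0 -> fresh
Step 1: SEND seq=132 -> fresh
Step 2: DROP seq=2000 -> fresh
Step 3: SEND seq=2100 -> fresh
Step 4: SEND seq=2278 -> fresh

Answer: none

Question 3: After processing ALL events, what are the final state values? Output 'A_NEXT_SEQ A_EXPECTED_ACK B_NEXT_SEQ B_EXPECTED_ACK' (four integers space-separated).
Answer: 142 2000 2399 142

Derivation:
After event 0: A_seq=132 A_ack=2000 B_seq=2000 B_ack=132
After event 1: A_seq=142 A_ack=2000 B_seq=2000 B_ack=142
After event 2: A_seq=142 A_ack=2000 B_seq=2100 B_ack=142
After event 3: A_seq=142 A_ack=2000 B_seq=2278 B_ack=142
After event 4: A_seq=142 A_ack=2000 B_seq=2399 B_ack=142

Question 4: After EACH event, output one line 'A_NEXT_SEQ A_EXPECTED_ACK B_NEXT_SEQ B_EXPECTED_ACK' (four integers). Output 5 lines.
132 2000 2000 132
142 2000 2000 142
142 2000 2100 142
142 2000 2278 142
142 2000 2399 142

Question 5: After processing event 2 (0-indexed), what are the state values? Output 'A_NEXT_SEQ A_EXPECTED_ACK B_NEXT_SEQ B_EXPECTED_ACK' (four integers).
After event 0: A_seq=132 A_ack=2000 B_seq=2000 B_ack=132
After event 1: A_seq=142 A_ack=2000 B_seq=2000 B_ack=142
After event 2: A_seq=142 A_ack=2000 B_seq=2100 B_ack=142

142 2000 2100 142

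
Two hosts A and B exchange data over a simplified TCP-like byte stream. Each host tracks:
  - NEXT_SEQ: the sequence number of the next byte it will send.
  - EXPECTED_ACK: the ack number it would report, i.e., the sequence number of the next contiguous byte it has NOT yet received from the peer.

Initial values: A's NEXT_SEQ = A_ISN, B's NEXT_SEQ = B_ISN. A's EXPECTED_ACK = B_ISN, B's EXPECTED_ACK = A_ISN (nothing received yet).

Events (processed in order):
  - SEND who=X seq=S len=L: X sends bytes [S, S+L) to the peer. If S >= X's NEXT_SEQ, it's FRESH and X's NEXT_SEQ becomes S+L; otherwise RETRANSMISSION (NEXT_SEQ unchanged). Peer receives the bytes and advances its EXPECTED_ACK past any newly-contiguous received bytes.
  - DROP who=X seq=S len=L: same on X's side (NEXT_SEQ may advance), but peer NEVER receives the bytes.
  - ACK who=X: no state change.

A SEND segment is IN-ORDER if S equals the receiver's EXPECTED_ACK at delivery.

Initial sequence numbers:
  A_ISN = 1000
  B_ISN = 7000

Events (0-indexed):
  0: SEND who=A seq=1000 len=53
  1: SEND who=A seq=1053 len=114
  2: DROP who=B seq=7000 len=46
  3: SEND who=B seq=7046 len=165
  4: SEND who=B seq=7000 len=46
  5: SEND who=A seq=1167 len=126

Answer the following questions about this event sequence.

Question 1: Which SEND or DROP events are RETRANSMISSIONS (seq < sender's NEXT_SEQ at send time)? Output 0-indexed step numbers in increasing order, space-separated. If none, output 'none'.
Step 0: SEND seq=1000 -> fresh
Step 1: SEND seq=1053 -> fresh
Step 2: DROP seq=7000 -> fresh
Step 3: SEND seq=7046 -> fresh
Step 4: SEND seq=7000 -> retransmit
Step 5: SEND seq=1167 -> fresh

Answer: 4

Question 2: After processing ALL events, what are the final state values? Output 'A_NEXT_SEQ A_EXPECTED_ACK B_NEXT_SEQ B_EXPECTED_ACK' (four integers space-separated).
After event 0: A_seq=1053 A_ack=7000 B_seq=7000 B_ack=1053
After event 1: A_seq=1167 A_ack=7000 B_seq=7000 B_ack=1167
After event 2: A_seq=1167 A_ack=7000 B_seq=7046 B_ack=1167
After event 3: A_seq=1167 A_ack=7000 B_seq=7211 B_ack=1167
After event 4: A_seq=1167 A_ack=7211 B_seq=7211 B_ack=1167
After event 5: A_seq=1293 A_ack=7211 B_seq=7211 B_ack=1293

Answer: 1293 7211 7211 1293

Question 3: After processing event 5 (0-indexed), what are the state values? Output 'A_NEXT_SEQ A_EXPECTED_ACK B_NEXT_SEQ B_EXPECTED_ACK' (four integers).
After event 0: A_seq=1053 A_ack=7000 B_seq=7000 B_ack=1053
After event 1: A_seq=1167 A_ack=7000 B_seq=7000 B_ack=1167
After event 2: A_seq=1167 A_ack=7000 B_seq=7046 B_ack=1167
After event 3: A_seq=1167 A_ack=7000 B_seq=7211 B_ack=1167
After event 4: A_seq=1167 A_ack=7211 B_seq=7211 B_ack=1167
After event 5: A_seq=1293 A_ack=7211 B_seq=7211 B_ack=1293

1293 7211 7211 1293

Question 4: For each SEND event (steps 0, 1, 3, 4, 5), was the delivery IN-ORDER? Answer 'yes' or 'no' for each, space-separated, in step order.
Step 0: SEND seq=1000 -> in-order
Step 1: SEND seq=1053 -> in-order
Step 3: SEND seq=7046 -> out-of-order
Step 4: SEND seq=7000 -> in-order
Step 5: SEND seq=1167 -> in-order

Answer: yes yes no yes yes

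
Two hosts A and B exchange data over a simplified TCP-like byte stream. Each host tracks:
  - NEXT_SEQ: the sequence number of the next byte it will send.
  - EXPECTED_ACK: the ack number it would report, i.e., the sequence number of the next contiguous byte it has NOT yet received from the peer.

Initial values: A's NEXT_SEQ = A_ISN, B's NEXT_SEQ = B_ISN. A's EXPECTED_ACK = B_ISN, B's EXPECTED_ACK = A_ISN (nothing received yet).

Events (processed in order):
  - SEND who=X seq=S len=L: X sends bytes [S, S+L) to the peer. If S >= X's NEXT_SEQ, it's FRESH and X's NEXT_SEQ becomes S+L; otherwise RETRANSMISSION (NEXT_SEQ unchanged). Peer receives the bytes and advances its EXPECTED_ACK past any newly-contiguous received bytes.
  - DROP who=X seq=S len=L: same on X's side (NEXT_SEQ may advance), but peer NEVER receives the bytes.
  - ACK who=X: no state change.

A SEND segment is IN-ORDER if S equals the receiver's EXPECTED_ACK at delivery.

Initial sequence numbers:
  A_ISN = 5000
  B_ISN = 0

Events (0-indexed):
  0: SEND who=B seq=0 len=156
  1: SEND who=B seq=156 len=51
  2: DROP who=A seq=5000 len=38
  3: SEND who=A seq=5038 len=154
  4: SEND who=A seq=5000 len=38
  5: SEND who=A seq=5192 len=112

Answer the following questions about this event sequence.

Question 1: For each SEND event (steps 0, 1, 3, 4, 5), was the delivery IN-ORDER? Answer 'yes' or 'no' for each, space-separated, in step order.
Step 0: SEND seq=0 -> in-order
Step 1: SEND seq=156 -> in-order
Step 3: SEND seq=5038 -> out-of-order
Step 4: SEND seq=5000 -> in-order
Step 5: SEND seq=5192 -> in-order

Answer: yes yes no yes yes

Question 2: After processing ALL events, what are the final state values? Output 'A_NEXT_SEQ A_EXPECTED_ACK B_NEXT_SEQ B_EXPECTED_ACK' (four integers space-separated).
After event 0: A_seq=5000 A_ack=156 B_seq=156 B_ack=5000
After event 1: A_seq=5000 A_ack=207 B_seq=207 B_ack=5000
After event 2: A_seq=5038 A_ack=207 B_seq=207 B_ack=5000
After event 3: A_seq=5192 A_ack=207 B_seq=207 B_ack=5000
After event 4: A_seq=5192 A_ack=207 B_seq=207 B_ack=5192
After event 5: A_seq=5304 A_ack=207 B_seq=207 B_ack=5304

Answer: 5304 207 207 5304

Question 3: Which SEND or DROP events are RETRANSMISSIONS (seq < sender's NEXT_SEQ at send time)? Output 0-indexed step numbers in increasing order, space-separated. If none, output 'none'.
Answer: 4

Derivation:
Step 0: SEND seq=0 -> fresh
Step 1: SEND seq=156 -> fresh
Step 2: DROP seq=5000 -> fresh
Step 3: SEND seq=5038 -> fresh
Step 4: SEND seq=5000 -> retransmit
Step 5: SEND seq=5192 -> fresh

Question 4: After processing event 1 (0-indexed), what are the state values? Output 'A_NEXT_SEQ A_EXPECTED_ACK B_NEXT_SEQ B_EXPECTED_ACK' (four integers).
After event 0: A_seq=5000 A_ack=156 B_seq=156 B_ack=5000
After event 1: A_seq=5000 A_ack=207 B_seq=207 B_ack=5000

5000 207 207 5000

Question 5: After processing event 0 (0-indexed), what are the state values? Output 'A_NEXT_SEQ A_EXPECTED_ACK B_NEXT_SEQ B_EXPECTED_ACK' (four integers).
After event 0: A_seq=5000 A_ack=156 B_seq=156 B_ack=5000

5000 156 156 5000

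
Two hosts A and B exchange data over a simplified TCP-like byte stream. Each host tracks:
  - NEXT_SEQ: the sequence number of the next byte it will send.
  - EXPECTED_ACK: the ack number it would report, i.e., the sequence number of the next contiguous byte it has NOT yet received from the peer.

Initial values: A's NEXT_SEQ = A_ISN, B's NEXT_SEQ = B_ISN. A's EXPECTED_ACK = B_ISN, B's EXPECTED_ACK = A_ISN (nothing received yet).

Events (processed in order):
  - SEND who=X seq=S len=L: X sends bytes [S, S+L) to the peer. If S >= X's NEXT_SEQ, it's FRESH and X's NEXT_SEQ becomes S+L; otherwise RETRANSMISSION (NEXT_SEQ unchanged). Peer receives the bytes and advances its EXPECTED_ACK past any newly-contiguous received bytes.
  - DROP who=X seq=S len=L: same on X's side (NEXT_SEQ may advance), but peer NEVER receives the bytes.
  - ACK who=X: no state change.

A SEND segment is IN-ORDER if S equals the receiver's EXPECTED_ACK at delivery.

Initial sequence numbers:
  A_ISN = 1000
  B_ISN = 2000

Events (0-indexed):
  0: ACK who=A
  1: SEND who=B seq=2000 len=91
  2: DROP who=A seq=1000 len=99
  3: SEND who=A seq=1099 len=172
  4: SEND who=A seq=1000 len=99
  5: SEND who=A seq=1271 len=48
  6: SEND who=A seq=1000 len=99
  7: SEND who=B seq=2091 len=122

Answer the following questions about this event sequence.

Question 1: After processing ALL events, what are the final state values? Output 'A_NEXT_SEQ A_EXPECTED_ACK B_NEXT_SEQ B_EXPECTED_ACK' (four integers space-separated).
Answer: 1319 2213 2213 1319

Derivation:
After event 0: A_seq=1000 A_ack=2000 B_seq=2000 B_ack=1000
After event 1: A_seq=1000 A_ack=2091 B_seq=2091 B_ack=1000
After event 2: A_seq=1099 A_ack=2091 B_seq=2091 B_ack=1000
After event 3: A_seq=1271 A_ack=2091 B_seq=2091 B_ack=1000
After event 4: A_seq=1271 A_ack=2091 B_seq=2091 B_ack=1271
After event 5: A_seq=1319 A_ack=2091 B_seq=2091 B_ack=1319
After event 6: A_seq=1319 A_ack=2091 B_seq=2091 B_ack=1319
After event 7: A_seq=1319 A_ack=2213 B_seq=2213 B_ack=1319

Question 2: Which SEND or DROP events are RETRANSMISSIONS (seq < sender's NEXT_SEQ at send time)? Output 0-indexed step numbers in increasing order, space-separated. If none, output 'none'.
Step 1: SEND seq=2000 -> fresh
Step 2: DROP seq=1000 -> fresh
Step 3: SEND seq=1099 -> fresh
Step 4: SEND seq=1000 -> retransmit
Step 5: SEND seq=1271 -> fresh
Step 6: SEND seq=1000 -> retransmit
Step 7: SEND seq=2091 -> fresh

Answer: 4 6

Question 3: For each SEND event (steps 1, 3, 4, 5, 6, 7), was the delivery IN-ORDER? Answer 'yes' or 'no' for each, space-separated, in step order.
Step 1: SEND seq=2000 -> in-order
Step 3: SEND seq=1099 -> out-of-order
Step 4: SEND seq=1000 -> in-order
Step 5: SEND seq=1271 -> in-order
Step 6: SEND seq=1000 -> out-of-order
Step 7: SEND seq=2091 -> in-order

Answer: yes no yes yes no yes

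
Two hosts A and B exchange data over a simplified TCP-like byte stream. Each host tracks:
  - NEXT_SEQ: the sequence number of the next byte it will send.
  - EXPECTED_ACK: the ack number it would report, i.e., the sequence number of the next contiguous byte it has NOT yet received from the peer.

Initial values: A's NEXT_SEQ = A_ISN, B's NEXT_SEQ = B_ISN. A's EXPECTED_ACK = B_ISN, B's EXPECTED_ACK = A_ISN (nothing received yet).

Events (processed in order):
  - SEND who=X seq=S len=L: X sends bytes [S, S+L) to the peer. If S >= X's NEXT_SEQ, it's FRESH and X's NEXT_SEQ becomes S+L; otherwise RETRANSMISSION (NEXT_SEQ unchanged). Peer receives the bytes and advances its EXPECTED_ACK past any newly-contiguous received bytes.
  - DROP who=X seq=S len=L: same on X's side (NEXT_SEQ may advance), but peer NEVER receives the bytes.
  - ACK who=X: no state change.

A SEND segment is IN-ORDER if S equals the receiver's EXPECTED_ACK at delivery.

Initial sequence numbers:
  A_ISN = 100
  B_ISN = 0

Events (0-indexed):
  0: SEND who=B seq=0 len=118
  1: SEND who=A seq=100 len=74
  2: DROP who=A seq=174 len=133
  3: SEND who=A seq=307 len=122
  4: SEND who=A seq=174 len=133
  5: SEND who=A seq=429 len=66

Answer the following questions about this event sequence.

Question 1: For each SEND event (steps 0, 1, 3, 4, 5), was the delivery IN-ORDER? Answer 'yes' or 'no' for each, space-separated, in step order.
Step 0: SEND seq=0 -> in-order
Step 1: SEND seq=100 -> in-order
Step 3: SEND seq=307 -> out-of-order
Step 4: SEND seq=174 -> in-order
Step 5: SEND seq=429 -> in-order

Answer: yes yes no yes yes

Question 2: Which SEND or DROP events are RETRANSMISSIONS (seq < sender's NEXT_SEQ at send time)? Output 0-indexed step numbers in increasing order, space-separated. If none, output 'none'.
Answer: 4

Derivation:
Step 0: SEND seq=0 -> fresh
Step 1: SEND seq=100 -> fresh
Step 2: DROP seq=174 -> fresh
Step 3: SEND seq=307 -> fresh
Step 4: SEND seq=174 -> retransmit
Step 5: SEND seq=429 -> fresh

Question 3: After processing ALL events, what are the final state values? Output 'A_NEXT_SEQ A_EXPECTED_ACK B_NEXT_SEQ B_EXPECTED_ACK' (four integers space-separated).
After event 0: A_seq=100 A_ack=118 B_seq=118 B_ack=100
After event 1: A_seq=174 A_ack=118 B_seq=118 B_ack=174
After event 2: A_seq=307 A_ack=118 B_seq=118 B_ack=174
After event 3: A_seq=429 A_ack=118 B_seq=118 B_ack=174
After event 4: A_seq=429 A_ack=118 B_seq=118 B_ack=429
After event 5: A_seq=495 A_ack=118 B_seq=118 B_ack=495

Answer: 495 118 118 495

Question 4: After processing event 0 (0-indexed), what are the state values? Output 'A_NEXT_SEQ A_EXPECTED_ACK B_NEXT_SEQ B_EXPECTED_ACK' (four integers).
After event 0: A_seq=100 A_ack=118 B_seq=118 B_ack=100

100 118 118 100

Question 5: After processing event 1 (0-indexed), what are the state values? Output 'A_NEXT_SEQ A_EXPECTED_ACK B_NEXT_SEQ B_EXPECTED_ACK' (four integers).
After event 0: A_seq=100 A_ack=118 B_seq=118 B_ack=100
After event 1: A_seq=174 A_ack=118 B_seq=118 B_ack=174

174 118 118 174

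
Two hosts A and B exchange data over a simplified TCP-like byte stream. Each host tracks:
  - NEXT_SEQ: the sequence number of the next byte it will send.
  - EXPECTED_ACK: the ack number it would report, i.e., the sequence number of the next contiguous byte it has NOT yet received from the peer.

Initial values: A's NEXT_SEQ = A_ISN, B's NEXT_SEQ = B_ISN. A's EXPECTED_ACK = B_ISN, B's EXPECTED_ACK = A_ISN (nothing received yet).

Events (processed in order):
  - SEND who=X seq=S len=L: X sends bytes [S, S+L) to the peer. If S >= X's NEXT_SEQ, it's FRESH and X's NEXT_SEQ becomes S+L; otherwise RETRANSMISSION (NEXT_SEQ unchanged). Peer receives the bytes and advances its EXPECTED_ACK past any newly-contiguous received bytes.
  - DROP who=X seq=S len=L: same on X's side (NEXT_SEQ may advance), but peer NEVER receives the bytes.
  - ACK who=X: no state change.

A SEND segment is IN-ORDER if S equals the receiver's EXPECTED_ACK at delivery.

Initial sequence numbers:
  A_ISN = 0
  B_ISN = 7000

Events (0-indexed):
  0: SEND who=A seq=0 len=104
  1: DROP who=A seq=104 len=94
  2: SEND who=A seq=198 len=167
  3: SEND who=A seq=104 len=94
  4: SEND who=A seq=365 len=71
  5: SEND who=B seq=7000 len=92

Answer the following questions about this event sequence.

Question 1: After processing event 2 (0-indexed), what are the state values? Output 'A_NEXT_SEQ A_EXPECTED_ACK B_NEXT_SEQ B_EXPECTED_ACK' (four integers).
After event 0: A_seq=104 A_ack=7000 B_seq=7000 B_ack=104
After event 1: A_seq=198 A_ack=7000 B_seq=7000 B_ack=104
After event 2: A_seq=365 A_ack=7000 B_seq=7000 B_ack=104

365 7000 7000 104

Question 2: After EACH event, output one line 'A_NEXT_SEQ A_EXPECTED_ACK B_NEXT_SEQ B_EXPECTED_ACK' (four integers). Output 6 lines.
104 7000 7000 104
198 7000 7000 104
365 7000 7000 104
365 7000 7000 365
436 7000 7000 436
436 7092 7092 436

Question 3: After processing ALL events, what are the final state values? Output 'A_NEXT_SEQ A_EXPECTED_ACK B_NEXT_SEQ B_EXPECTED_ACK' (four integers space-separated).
Answer: 436 7092 7092 436

Derivation:
After event 0: A_seq=104 A_ack=7000 B_seq=7000 B_ack=104
After event 1: A_seq=198 A_ack=7000 B_seq=7000 B_ack=104
After event 2: A_seq=365 A_ack=7000 B_seq=7000 B_ack=104
After event 3: A_seq=365 A_ack=7000 B_seq=7000 B_ack=365
After event 4: A_seq=436 A_ack=7000 B_seq=7000 B_ack=436
After event 5: A_seq=436 A_ack=7092 B_seq=7092 B_ack=436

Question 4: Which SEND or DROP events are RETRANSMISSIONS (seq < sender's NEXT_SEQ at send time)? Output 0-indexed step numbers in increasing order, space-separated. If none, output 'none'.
Answer: 3

Derivation:
Step 0: SEND seq=0 -> fresh
Step 1: DROP seq=104 -> fresh
Step 2: SEND seq=198 -> fresh
Step 3: SEND seq=104 -> retransmit
Step 4: SEND seq=365 -> fresh
Step 5: SEND seq=7000 -> fresh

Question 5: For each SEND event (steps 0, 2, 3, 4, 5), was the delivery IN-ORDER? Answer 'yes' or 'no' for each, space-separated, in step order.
Answer: yes no yes yes yes

Derivation:
Step 0: SEND seq=0 -> in-order
Step 2: SEND seq=198 -> out-of-order
Step 3: SEND seq=104 -> in-order
Step 4: SEND seq=365 -> in-order
Step 5: SEND seq=7000 -> in-order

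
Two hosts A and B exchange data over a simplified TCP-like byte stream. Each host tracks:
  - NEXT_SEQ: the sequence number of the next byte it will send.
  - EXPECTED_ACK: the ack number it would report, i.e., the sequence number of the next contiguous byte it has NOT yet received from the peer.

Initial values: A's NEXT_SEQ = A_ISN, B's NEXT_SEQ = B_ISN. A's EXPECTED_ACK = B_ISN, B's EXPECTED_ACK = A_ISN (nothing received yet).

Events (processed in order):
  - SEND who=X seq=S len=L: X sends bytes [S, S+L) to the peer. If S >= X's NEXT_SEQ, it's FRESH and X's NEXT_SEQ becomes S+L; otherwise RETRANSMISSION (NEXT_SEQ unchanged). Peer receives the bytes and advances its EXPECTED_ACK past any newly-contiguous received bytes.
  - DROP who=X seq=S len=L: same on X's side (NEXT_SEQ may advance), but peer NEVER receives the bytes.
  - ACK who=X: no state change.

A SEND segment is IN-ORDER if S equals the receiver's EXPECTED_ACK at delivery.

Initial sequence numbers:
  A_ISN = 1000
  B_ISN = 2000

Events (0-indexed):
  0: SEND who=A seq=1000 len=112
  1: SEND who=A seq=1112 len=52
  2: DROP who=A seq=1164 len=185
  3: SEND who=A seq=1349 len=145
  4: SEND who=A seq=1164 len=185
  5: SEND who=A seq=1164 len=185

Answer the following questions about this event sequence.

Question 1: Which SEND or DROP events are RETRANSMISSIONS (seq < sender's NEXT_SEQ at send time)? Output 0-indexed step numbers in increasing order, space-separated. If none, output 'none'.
Answer: 4 5

Derivation:
Step 0: SEND seq=1000 -> fresh
Step 1: SEND seq=1112 -> fresh
Step 2: DROP seq=1164 -> fresh
Step 3: SEND seq=1349 -> fresh
Step 4: SEND seq=1164 -> retransmit
Step 5: SEND seq=1164 -> retransmit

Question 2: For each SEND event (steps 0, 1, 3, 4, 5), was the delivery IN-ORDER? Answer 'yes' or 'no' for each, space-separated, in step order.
Answer: yes yes no yes no

Derivation:
Step 0: SEND seq=1000 -> in-order
Step 1: SEND seq=1112 -> in-order
Step 3: SEND seq=1349 -> out-of-order
Step 4: SEND seq=1164 -> in-order
Step 5: SEND seq=1164 -> out-of-order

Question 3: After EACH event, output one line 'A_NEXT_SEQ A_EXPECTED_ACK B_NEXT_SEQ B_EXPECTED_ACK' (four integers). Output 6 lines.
1112 2000 2000 1112
1164 2000 2000 1164
1349 2000 2000 1164
1494 2000 2000 1164
1494 2000 2000 1494
1494 2000 2000 1494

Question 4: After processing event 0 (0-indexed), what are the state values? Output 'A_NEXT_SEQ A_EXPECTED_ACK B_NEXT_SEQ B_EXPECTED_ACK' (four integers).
After event 0: A_seq=1112 A_ack=2000 B_seq=2000 B_ack=1112

1112 2000 2000 1112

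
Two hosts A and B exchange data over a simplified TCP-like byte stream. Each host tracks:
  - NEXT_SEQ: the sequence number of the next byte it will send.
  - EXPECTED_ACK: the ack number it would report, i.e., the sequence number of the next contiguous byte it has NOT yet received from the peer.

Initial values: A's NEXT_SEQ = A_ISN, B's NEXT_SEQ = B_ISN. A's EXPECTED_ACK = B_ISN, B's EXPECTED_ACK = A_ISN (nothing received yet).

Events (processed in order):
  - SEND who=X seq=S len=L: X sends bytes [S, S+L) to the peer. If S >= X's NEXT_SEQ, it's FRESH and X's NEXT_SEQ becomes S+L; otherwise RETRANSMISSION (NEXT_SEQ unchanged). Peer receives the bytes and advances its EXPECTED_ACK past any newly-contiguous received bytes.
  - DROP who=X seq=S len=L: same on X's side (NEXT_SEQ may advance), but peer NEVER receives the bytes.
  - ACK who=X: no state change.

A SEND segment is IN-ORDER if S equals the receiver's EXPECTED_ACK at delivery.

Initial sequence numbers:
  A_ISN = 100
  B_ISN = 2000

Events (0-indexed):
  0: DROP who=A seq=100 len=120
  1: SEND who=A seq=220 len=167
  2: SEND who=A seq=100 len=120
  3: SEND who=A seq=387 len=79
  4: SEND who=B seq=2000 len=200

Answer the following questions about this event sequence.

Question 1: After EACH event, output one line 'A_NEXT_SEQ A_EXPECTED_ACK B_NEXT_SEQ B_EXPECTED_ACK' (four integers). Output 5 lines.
220 2000 2000 100
387 2000 2000 100
387 2000 2000 387
466 2000 2000 466
466 2200 2200 466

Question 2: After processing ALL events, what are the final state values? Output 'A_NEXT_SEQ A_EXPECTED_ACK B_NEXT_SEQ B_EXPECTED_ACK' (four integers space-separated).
Answer: 466 2200 2200 466

Derivation:
After event 0: A_seq=220 A_ack=2000 B_seq=2000 B_ack=100
After event 1: A_seq=387 A_ack=2000 B_seq=2000 B_ack=100
After event 2: A_seq=387 A_ack=2000 B_seq=2000 B_ack=387
After event 3: A_seq=466 A_ack=2000 B_seq=2000 B_ack=466
After event 4: A_seq=466 A_ack=2200 B_seq=2200 B_ack=466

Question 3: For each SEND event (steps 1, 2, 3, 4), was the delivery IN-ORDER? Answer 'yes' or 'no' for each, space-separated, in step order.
Answer: no yes yes yes

Derivation:
Step 1: SEND seq=220 -> out-of-order
Step 2: SEND seq=100 -> in-order
Step 3: SEND seq=387 -> in-order
Step 4: SEND seq=2000 -> in-order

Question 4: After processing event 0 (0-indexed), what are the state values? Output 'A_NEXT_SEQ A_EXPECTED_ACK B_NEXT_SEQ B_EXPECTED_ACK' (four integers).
After event 0: A_seq=220 A_ack=2000 B_seq=2000 B_ack=100

220 2000 2000 100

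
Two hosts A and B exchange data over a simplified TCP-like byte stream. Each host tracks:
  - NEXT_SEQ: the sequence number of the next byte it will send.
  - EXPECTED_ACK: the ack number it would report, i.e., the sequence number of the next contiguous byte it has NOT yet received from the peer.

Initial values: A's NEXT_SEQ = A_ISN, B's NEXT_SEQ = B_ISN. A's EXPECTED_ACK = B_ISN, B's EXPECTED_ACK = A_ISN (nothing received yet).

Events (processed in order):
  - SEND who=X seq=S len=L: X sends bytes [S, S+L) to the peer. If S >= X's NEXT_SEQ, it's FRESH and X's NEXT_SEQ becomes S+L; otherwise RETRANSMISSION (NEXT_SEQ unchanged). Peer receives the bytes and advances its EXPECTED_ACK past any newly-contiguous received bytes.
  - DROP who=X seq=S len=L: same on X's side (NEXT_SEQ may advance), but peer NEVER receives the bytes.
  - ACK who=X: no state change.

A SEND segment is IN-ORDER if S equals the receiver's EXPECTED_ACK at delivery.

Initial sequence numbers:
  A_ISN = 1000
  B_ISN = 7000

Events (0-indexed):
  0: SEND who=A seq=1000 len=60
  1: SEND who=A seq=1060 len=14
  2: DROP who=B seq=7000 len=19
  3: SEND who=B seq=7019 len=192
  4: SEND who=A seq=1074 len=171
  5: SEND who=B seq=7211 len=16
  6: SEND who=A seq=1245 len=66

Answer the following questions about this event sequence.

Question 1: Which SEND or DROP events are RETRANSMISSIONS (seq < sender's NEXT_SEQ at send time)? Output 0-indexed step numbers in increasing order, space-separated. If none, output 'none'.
Step 0: SEND seq=1000 -> fresh
Step 1: SEND seq=1060 -> fresh
Step 2: DROP seq=7000 -> fresh
Step 3: SEND seq=7019 -> fresh
Step 4: SEND seq=1074 -> fresh
Step 5: SEND seq=7211 -> fresh
Step 6: SEND seq=1245 -> fresh

Answer: none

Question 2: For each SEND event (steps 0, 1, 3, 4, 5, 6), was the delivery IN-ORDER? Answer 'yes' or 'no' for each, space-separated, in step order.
Step 0: SEND seq=1000 -> in-order
Step 1: SEND seq=1060 -> in-order
Step 3: SEND seq=7019 -> out-of-order
Step 4: SEND seq=1074 -> in-order
Step 5: SEND seq=7211 -> out-of-order
Step 6: SEND seq=1245 -> in-order

Answer: yes yes no yes no yes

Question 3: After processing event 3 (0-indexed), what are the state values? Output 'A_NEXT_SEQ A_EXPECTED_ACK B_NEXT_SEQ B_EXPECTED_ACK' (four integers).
After event 0: A_seq=1060 A_ack=7000 B_seq=7000 B_ack=1060
After event 1: A_seq=1074 A_ack=7000 B_seq=7000 B_ack=1074
After event 2: A_seq=1074 A_ack=7000 B_seq=7019 B_ack=1074
After event 3: A_seq=1074 A_ack=7000 B_seq=7211 B_ack=1074

1074 7000 7211 1074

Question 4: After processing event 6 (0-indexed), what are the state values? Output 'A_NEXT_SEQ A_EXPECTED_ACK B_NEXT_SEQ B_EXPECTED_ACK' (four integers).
After event 0: A_seq=1060 A_ack=7000 B_seq=7000 B_ack=1060
After event 1: A_seq=1074 A_ack=7000 B_seq=7000 B_ack=1074
After event 2: A_seq=1074 A_ack=7000 B_seq=7019 B_ack=1074
After event 3: A_seq=1074 A_ack=7000 B_seq=7211 B_ack=1074
After event 4: A_seq=1245 A_ack=7000 B_seq=7211 B_ack=1245
After event 5: A_seq=1245 A_ack=7000 B_seq=7227 B_ack=1245
After event 6: A_seq=1311 A_ack=7000 B_seq=7227 B_ack=1311

1311 7000 7227 1311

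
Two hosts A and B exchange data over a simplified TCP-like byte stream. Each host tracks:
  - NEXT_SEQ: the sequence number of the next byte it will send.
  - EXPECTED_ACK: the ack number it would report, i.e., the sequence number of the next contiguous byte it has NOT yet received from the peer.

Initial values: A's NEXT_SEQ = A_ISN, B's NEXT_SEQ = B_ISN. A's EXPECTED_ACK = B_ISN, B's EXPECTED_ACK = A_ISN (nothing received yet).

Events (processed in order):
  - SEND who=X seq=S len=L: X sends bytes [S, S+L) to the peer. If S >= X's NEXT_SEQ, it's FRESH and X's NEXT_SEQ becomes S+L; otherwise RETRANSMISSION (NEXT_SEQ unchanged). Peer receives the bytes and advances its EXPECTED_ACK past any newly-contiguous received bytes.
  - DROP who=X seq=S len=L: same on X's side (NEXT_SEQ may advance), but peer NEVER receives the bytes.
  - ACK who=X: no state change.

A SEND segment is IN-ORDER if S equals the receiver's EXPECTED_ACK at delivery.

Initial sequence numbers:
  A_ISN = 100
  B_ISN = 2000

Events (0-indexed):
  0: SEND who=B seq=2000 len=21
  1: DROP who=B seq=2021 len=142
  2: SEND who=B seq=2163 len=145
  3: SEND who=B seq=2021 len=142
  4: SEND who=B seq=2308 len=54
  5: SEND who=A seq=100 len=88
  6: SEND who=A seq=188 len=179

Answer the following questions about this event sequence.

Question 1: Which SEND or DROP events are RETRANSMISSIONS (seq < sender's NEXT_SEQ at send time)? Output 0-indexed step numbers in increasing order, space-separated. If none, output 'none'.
Step 0: SEND seq=2000 -> fresh
Step 1: DROP seq=2021 -> fresh
Step 2: SEND seq=2163 -> fresh
Step 3: SEND seq=2021 -> retransmit
Step 4: SEND seq=2308 -> fresh
Step 5: SEND seq=100 -> fresh
Step 6: SEND seq=188 -> fresh

Answer: 3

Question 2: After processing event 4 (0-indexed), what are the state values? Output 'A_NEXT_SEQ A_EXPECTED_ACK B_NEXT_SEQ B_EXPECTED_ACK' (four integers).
After event 0: A_seq=100 A_ack=2021 B_seq=2021 B_ack=100
After event 1: A_seq=100 A_ack=2021 B_seq=2163 B_ack=100
After event 2: A_seq=100 A_ack=2021 B_seq=2308 B_ack=100
After event 3: A_seq=100 A_ack=2308 B_seq=2308 B_ack=100
After event 4: A_seq=100 A_ack=2362 B_seq=2362 B_ack=100

100 2362 2362 100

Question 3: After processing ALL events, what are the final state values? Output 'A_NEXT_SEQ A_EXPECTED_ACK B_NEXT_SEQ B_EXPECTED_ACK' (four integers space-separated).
Answer: 367 2362 2362 367

Derivation:
After event 0: A_seq=100 A_ack=2021 B_seq=2021 B_ack=100
After event 1: A_seq=100 A_ack=2021 B_seq=2163 B_ack=100
After event 2: A_seq=100 A_ack=2021 B_seq=2308 B_ack=100
After event 3: A_seq=100 A_ack=2308 B_seq=2308 B_ack=100
After event 4: A_seq=100 A_ack=2362 B_seq=2362 B_ack=100
After event 5: A_seq=188 A_ack=2362 B_seq=2362 B_ack=188
After event 6: A_seq=367 A_ack=2362 B_seq=2362 B_ack=367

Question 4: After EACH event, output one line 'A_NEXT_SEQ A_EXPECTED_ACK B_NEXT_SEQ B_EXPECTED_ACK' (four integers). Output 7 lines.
100 2021 2021 100
100 2021 2163 100
100 2021 2308 100
100 2308 2308 100
100 2362 2362 100
188 2362 2362 188
367 2362 2362 367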